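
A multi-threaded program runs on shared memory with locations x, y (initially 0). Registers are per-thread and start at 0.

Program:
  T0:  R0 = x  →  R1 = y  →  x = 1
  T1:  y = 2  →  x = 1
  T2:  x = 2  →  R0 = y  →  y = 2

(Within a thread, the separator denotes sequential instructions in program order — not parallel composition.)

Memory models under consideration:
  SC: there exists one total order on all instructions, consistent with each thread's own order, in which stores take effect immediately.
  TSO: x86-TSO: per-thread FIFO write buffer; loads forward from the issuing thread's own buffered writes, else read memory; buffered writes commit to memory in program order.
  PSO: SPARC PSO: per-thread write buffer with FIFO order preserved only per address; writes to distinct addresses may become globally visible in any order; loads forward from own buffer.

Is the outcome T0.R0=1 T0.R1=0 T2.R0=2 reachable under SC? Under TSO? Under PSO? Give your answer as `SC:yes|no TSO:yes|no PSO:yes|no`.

outcome vector order: (T0.R0,T0.R1,T2.R0)
under SC → <0 0 0> <0 0 2> <0 2 0> <0 2 2> <1 2 0> <1 2 2> <2 0 0> <2 0 2> <2 2 0> <2 2 2>
under TSO → <0 0 0> <0 0 2> <0 2 0> <0 2 2> <1 2 0> <1 2 2> <2 0 0> <2 0 2> <2 2 0> <2 2 2>
under PSO → <0 0 0> <0 0 2> <0 2 0> <0 2 2> <1 0 0> <1 0 2> <1 2 0> <1 2 2> <2 0 0> <2 0 2> <2 2 0> <2 2 2>
target <1 0 2> ∈ {PSO}

SC:no TSO:no PSO:yes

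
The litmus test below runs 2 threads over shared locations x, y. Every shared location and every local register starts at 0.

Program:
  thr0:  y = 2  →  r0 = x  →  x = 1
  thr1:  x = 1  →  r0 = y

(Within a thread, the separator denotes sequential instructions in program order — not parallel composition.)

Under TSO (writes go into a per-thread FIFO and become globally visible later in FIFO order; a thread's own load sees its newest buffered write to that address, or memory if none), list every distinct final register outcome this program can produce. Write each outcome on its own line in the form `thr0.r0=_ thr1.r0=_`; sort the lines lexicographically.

thr0.r0=0 thr1.r0=0
thr0.r0=0 thr1.r0=2
thr0.r0=1 thr1.r0=0
thr0.r0=1 thr1.r0=2

outcome vector order: (thr0.r0,thr1.r0)
|TSO outcomes| = 4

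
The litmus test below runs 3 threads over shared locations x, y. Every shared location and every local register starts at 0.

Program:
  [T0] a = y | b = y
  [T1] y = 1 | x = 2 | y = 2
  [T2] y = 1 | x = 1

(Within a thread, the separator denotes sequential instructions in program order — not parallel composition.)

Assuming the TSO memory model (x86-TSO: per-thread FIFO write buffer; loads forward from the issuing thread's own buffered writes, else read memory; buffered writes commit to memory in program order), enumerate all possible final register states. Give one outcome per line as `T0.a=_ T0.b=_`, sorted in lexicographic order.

T0.a=0 T0.b=0
T0.a=0 T0.b=1
T0.a=0 T0.b=2
T0.a=1 T0.b=1
T0.a=1 T0.b=2
T0.a=2 T0.b=1
T0.a=2 T0.b=2

outcome vector order: (T0.a,T0.b)
|TSO outcomes| = 7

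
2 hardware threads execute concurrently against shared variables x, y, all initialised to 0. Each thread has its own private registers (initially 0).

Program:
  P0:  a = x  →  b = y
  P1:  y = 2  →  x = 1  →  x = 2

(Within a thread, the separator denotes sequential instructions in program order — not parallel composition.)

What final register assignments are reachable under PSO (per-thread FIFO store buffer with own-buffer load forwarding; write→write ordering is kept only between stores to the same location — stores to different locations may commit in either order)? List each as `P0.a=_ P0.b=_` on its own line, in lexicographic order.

P0.a=0 P0.b=0
P0.a=0 P0.b=2
P0.a=1 P0.b=0
P0.a=1 P0.b=2
P0.a=2 P0.b=0
P0.a=2 P0.b=2

outcome vector order: (P0.a,P0.b)
|PSO outcomes| = 6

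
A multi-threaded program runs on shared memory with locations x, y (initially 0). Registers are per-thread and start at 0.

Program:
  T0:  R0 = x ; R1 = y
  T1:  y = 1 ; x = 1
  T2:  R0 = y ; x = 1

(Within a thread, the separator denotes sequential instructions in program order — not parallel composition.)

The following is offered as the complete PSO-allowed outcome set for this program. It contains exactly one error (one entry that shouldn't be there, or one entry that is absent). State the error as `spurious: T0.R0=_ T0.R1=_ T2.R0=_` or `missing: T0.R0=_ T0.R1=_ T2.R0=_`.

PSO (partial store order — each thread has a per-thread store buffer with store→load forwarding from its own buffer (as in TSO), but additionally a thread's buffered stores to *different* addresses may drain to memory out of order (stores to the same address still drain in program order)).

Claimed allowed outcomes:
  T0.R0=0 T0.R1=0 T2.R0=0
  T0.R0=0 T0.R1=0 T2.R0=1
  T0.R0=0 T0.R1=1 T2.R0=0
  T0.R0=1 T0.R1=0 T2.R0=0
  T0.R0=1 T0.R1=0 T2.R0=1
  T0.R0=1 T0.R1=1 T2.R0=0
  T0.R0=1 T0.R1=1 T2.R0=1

outcome vector order: (T0.R0,T0.R1,T2.R0)
under PSO → 0/0/0; 0/0/1; 0/1/0; 0/1/1; 1/0/0; 1/0/1; 1/1/0; 1/1/1
PSO∖claimed = {0/1/1}

missing: T0.R0=0 T0.R1=1 T2.R0=1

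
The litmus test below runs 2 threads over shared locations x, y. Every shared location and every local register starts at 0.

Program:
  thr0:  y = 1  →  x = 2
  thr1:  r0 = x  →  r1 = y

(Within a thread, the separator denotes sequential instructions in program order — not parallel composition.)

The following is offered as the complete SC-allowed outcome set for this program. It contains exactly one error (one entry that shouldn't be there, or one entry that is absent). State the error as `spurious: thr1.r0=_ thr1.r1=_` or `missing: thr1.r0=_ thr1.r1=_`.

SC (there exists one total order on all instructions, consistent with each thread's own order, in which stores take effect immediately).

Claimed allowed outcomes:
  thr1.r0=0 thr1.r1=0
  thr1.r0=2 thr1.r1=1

missing: thr1.r0=0 thr1.r1=1

outcome vector order: (thr1.r0,thr1.r1)
under SC → 0/0, 0/1, 2/1
SC∖claimed = {0/1}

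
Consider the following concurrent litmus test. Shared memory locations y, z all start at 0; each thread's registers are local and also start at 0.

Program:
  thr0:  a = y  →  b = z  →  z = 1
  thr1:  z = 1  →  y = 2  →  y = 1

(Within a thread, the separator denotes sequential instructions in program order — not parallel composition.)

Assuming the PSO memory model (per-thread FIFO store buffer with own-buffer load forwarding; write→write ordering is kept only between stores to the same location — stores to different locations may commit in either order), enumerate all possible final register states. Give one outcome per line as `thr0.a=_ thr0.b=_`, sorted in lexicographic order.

outcome vector order: (thr0.a,thr0.b)
|PSO outcomes| = 6

thr0.a=0 thr0.b=0
thr0.a=0 thr0.b=1
thr0.a=1 thr0.b=0
thr0.a=1 thr0.b=1
thr0.a=2 thr0.b=0
thr0.a=2 thr0.b=1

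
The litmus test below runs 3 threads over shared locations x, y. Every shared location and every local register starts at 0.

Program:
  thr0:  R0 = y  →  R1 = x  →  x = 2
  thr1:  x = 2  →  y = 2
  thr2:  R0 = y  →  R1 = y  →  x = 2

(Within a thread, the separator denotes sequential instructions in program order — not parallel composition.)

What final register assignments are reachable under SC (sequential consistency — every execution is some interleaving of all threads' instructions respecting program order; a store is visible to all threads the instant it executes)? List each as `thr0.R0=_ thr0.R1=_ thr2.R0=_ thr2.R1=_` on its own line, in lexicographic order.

thr0.R0=0 thr0.R1=0 thr2.R0=0 thr2.R1=0
thr0.R0=0 thr0.R1=0 thr2.R0=0 thr2.R1=2
thr0.R0=0 thr0.R1=0 thr2.R0=2 thr2.R1=2
thr0.R0=0 thr0.R1=2 thr2.R0=0 thr2.R1=0
thr0.R0=0 thr0.R1=2 thr2.R0=0 thr2.R1=2
thr0.R0=0 thr0.R1=2 thr2.R0=2 thr2.R1=2
thr0.R0=2 thr0.R1=2 thr2.R0=0 thr2.R1=0
thr0.R0=2 thr0.R1=2 thr2.R0=0 thr2.R1=2
thr0.R0=2 thr0.R1=2 thr2.R0=2 thr2.R1=2

outcome vector order: (thr0.R0,thr0.R1,thr2.R0,thr2.R1)
|SC outcomes| = 9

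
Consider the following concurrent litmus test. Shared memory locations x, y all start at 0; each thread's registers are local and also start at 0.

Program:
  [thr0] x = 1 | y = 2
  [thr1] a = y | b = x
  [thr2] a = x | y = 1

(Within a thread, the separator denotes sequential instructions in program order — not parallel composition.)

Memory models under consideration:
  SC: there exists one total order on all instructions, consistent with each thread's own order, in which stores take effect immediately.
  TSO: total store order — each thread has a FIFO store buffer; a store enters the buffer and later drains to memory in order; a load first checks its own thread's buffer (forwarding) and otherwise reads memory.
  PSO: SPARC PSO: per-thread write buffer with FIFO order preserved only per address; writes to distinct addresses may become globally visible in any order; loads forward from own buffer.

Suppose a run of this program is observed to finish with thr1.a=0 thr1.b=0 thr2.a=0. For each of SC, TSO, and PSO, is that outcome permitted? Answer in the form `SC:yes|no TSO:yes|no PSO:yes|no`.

outcome vector order: (thr1.a,thr1.b,thr2.a)
[SC] allowed = {<0 0 0>; <0 0 1>; <0 1 0>; <0 1 1>; <1 0 0>; <1 1 0>; <1 1 1>; <2 1 0>; <2 1 1>}
[TSO] allowed = {<0 0 0>; <0 0 1>; <0 1 0>; <0 1 1>; <1 0 0>; <1 1 0>; <1 1 1>; <2 1 0>; <2 1 1>}
[PSO] allowed = {<0 0 0>; <0 0 1>; <0 1 0>; <0 1 1>; <1 0 0>; <1 1 0>; <1 1 1>; <2 0 0>; <2 0 1>; <2 1 0>; <2 1 1>}
target <0 0 0> ∈ {SC,TSO,PSO}

SC:yes TSO:yes PSO:yes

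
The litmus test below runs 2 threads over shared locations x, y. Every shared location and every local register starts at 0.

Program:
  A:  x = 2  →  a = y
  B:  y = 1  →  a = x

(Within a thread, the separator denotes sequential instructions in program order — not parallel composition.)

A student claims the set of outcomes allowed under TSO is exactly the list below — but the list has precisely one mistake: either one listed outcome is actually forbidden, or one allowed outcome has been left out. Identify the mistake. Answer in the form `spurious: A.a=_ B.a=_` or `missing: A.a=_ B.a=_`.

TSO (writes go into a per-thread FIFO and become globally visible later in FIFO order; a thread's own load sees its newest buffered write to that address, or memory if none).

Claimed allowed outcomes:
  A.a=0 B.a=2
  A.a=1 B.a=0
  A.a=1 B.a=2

missing: A.a=0 B.a=0

outcome vector order: (A.a,B.a)
TSO (4): 0/0, 0/2, 1/0, 1/2
TSO∖claimed = {0/0}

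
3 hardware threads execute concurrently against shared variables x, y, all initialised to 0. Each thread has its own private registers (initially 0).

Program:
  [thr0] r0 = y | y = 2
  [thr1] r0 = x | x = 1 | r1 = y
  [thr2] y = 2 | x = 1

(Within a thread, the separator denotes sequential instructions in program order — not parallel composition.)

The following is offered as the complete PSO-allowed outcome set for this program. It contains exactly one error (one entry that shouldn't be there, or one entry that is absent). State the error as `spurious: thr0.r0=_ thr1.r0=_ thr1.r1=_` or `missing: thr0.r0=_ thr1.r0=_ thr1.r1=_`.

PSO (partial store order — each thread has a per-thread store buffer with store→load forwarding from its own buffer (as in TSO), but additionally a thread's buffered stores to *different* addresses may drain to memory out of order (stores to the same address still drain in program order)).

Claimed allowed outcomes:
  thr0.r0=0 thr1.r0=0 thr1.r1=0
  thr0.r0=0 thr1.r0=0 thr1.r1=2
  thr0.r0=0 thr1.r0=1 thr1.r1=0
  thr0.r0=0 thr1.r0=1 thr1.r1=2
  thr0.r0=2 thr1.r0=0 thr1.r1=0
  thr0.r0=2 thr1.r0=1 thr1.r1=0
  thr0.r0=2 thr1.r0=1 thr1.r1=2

outcome vector order: (thr0.r0,thr1.r0,thr1.r1)
[PSO] allowed = {(0,0,0) (0,0,2) (0,1,0) (0,1,2) (2,0,0) (2,0,2) (2,1,0) (2,1,2)}
PSO∖claimed = {(2,0,2)}

missing: thr0.r0=2 thr1.r0=0 thr1.r1=2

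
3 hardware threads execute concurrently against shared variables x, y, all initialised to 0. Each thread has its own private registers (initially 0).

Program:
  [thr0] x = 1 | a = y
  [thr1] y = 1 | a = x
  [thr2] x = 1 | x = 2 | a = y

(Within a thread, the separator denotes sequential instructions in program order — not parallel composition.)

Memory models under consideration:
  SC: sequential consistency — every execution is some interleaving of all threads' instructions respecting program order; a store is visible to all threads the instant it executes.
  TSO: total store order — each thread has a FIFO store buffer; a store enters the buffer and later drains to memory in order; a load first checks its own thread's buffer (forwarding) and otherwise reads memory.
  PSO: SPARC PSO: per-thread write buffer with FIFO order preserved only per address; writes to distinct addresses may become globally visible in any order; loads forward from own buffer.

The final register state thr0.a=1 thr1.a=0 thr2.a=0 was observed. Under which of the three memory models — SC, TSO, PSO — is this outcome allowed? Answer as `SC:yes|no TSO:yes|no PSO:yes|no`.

SC:no TSO:yes PSO:yes

outcome vector order: (thr0.a,thr1.a,thr2.a)
under SC → (0,1,0); (0,1,1); (0,2,0); (0,2,1); (1,0,1); (1,1,0); (1,1,1); (1,2,0); (1,2,1)
under TSO → (0,0,0); (0,0,1); (0,1,0); (0,1,1); (0,2,0); (0,2,1); (1,0,0); (1,0,1); (1,1,0); (1,1,1); (1,2,0); (1,2,1)
under PSO → (0,0,0); (0,0,1); (0,1,0); (0,1,1); (0,2,0); (0,2,1); (1,0,0); (1,0,1); (1,1,0); (1,1,1); (1,2,0); (1,2,1)
target (1,0,0) ∈ {TSO,PSO}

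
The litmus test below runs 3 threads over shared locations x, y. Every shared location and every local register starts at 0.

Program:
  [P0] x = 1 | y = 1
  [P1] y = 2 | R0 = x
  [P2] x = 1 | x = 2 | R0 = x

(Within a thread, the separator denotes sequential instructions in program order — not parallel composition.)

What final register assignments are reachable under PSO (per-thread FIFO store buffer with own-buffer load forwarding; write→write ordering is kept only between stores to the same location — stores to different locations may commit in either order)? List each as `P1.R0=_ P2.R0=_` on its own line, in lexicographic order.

P1.R0=0 P2.R0=1
P1.R0=0 P2.R0=2
P1.R0=1 P2.R0=1
P1.R0=1 P2.R0=2
P1.R0=2 P2.R0=1
P1.R0=2 P2.R0=2

outcome vector order: (P1.R0,P2.R0)
|PSO outcomes| = 6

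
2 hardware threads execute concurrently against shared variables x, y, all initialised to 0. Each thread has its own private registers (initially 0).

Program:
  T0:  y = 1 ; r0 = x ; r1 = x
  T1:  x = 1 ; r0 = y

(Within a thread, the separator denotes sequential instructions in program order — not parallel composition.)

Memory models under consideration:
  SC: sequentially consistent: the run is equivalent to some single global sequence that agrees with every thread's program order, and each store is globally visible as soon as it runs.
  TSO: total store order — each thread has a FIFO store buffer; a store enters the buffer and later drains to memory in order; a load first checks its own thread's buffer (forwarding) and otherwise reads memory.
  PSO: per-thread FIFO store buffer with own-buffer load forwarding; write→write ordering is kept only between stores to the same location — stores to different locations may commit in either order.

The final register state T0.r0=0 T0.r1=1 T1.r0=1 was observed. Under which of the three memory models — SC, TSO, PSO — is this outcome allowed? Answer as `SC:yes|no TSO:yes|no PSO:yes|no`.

outcome vector order: (T0.r0,T0.r1,T1.r0)
SC: 4 outcomes — {<0 0 1>; <0 1 1>; <1 1 0>; <1 1 1>}
TSO: 6 outcomes — {<0 0 0>; <0 0 1>; <0 1 0>; <0 1 1>; <1 1 0>; <1 1 1>}
PSO: 6 outcomes — {<0 0 0>; <0 0 1>; <0 1 0>; <0 1 1>; <1 1 0>; <1 1 1>}
target <0 1 1> ∈ {SC,TSO,PSO}

SC:yes TSO:yes PSO:yes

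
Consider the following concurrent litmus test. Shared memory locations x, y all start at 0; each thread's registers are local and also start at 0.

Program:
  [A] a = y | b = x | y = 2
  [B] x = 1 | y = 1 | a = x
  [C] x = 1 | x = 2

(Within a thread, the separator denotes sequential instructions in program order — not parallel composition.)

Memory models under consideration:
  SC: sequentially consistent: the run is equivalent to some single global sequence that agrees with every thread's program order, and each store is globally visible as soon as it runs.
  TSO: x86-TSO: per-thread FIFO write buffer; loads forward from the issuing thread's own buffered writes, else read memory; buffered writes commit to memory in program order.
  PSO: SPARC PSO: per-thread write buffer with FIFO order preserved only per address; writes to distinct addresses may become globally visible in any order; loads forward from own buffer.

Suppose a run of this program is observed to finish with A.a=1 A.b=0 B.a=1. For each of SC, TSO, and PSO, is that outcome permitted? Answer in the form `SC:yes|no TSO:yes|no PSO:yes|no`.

outcome vector order: (A.a,A.b,B.a)
SC: 10 outcomes — {<0 0 1>, <0 0 2>, <0 1 1>, <0 1 2>, <0 2 1>, <0 2 2>, <1 1 1>, <1 1 2>, <1 2 1>, <1 2 2>}
TSO: 10 outcomes — {<0 0 1>, <0 0 2>, <0 1 1>, <0 1 2>, <0 2 1>, <0 2 2>, <1 1 1>, <1 1 2>, <1 2 1>, <1 2 2>}
PSO: 12 outcomes — {<0 0 1>, <0 0 2>, <0 1 1>, <0 1 2>, <0 2 1>, <0 2 2>, <1 0 1>, <1 0 2>, <1 1 1>, <1 1 2>, <1 2 1>, <1 2 2>}
target <1 0 1> ∈ {PSO}

SC:no TSO:no PSO:yes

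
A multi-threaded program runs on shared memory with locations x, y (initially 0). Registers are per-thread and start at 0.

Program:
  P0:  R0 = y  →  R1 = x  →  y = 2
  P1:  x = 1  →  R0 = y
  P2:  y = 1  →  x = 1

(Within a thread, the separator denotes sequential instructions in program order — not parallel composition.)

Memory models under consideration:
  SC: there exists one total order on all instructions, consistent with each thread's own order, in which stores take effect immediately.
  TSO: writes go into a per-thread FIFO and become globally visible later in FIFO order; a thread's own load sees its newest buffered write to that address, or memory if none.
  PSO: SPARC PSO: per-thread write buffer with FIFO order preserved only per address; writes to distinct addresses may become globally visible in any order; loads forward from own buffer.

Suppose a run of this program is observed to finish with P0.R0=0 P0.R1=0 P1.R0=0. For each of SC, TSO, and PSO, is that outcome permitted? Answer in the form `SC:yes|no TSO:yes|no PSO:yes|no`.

outcome vector order: (P0.R0,P0.R1,P1.R0)
SC: 11 outcomes — {<0 0 0> <0 0 1> <0 0 2> <0 1 0> <0 1 1> <0 1 2> <1 0 1> <1 0 2> <1 1 0> <1 1 1> <1 1 2>}
TSO: 12 outcomes — {<0 0 0> <0 0 1> <0 0 2> <0 1 0> <0 1 1> <0 1 2> <1 0 0> <1 0 1> <1 0 2> <1 1 0> <1 1 1> <1 1 2>}
PSO: 12 outcomes — {<0 0 0> <0 0 1> <0 0 2> <0 1 0> <0 1 1> <0 1 2> <1 0 0> <1 0 1> <1 0 2> <1 1 0> <1 1 1> <1 1 2>}
target <0 0 0> ∈ {SC,TSO,PSO}

SC:yes TSO:yes PSO:yes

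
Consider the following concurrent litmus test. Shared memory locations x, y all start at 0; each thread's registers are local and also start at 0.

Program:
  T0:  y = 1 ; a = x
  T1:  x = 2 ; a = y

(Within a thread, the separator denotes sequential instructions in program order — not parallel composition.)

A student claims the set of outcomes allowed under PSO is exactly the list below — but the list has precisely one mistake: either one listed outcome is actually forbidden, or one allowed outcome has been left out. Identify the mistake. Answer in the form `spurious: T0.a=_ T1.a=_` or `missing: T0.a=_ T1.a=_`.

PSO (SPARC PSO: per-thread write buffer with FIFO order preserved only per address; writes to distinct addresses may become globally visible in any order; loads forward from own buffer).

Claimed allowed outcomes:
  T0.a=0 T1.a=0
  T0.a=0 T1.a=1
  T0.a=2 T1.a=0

outcome vector order: (T0.a,T1.a)
under PSO → (0,0); (0,1); (2,0); (2,1)
PSO∖claimed = {(2,1)}

missing: T0.a=2 T1.a=1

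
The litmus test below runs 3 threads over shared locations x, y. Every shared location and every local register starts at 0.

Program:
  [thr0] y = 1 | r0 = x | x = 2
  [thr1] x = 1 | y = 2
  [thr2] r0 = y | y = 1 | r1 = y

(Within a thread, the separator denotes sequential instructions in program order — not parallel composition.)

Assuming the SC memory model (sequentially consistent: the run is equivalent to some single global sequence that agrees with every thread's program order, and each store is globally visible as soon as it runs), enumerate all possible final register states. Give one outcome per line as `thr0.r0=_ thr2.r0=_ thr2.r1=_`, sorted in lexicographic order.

outcome vector order: (thr0.r0,thr2.r0,thr2.r1)
|SC outcomes| = 10

thr0.r0=0 thr2.r0=0 thr2.r1=1
thr0.r0=0 thr2.r0=0 thr2.r1=2
thr0.r0=0 thr2.r0=1 thr2.r1=1
thr0.r0=0 thr2.r0=1 thr2.r1=2
thr0.r0=0 thr2.r0=2 thr2.r1=1
thr0.r0=1 thr2.r0=0 thr2.r1=1
thr0.r0=1 thr2.r0=0 thr2.r1=2
thr0.r0=1 thr2.r0=1 thr2.r1=1
thr0.r0=1 thr2.r0=1 thr2.r1=2
thr0.r0=1 thr2.r0=2 thr2.r1=1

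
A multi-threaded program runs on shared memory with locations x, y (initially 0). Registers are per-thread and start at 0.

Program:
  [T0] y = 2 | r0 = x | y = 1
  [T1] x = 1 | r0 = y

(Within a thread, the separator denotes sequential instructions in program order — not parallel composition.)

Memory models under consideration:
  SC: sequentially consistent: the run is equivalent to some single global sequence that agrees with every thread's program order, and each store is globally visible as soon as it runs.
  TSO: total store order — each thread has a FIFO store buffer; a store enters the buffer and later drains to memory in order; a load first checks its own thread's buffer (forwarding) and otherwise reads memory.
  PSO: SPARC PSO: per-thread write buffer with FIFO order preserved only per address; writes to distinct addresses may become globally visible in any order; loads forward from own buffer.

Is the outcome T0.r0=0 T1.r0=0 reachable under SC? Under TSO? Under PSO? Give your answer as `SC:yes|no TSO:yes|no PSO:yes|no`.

SC:no TSO:yes PSO:yes

outcome vector order: (T0.r0,T1.r0)
under SC → <0 1>; <0 2>; <1 0>; <1 1>; <1 2>
under TSO → <0 0>; <0 1>; <0 2>; <1 0>; <1 1>; <1 2>
under PSO → <0 0>; <0 1>; <0 2>; <1 0>; <1 1>; <1 2>
target <0 0> ∈ {TSO,PSO}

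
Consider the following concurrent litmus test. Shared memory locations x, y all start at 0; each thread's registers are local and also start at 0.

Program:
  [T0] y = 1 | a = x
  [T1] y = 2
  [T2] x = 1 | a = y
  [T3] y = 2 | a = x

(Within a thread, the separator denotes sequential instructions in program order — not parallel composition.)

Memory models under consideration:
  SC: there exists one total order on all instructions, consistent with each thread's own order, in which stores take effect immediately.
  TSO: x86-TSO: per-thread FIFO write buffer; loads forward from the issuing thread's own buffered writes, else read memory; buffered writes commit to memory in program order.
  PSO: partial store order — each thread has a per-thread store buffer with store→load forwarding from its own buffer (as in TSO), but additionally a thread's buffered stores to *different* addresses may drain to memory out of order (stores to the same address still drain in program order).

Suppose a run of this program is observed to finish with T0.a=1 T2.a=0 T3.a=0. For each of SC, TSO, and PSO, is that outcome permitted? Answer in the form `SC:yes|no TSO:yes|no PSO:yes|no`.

SC:no TSO:yes PSO:yes

outcome vector order: (T0.a,T2.a,T3.a)
SC: 9 outcomes — {0/1/0; 0/1/1; 0/2/0; 0/2/1; 1/0/1; 1/1/0; 1/1/1; 1/2/0; 1/2/1}
TSO: 12 outcomes — {0/0/0; 0/0/1; 0/1/0; 0/1/1; 0/2/0; 0/2/1; 1/0/0; 1/0/1; 1/1/0; 1/1/1; 1/2/0; 1/2/1}
PSO: 12 outcomes — {0/0/0; 0/0/1; 0/1/0; 0/1/1; 0/2/0; 0/2/1; 1/0/0; 1/0/1; 1/1/0; 1/1/1; 1/2/0; 1/2/1}
target 1/0/0 ∈ {TSO,PSO}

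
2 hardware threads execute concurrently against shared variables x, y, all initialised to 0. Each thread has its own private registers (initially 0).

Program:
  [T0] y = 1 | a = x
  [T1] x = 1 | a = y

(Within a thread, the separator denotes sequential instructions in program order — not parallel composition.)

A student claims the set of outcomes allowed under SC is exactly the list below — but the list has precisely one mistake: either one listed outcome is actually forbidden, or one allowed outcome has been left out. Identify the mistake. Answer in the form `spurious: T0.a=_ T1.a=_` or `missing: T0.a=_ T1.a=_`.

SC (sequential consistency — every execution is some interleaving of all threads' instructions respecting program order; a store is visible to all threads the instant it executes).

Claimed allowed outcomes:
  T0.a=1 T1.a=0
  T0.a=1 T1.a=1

outcome vector order: (T0.a,T1.a)
[SC] allowed = {<0 1>, <1 0>, <1 1>}
SC∖claimed = {<0 1>}

missing: T0.a=0 T1.a=1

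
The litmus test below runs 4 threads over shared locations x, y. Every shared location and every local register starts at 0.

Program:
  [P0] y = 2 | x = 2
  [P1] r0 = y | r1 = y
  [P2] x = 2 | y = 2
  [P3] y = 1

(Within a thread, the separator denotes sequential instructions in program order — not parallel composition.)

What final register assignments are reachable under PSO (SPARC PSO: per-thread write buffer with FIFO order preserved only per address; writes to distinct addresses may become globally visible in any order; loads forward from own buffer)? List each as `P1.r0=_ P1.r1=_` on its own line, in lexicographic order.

outcome vector order: (P1.r0,P1.r1)
|PSO outcomes| = 7

P1.r0=0 P1.r1=0
P1.r0=0 P1.r1=1
P1.r0=0 P1.r1=2
P1.r0=1 P1.r1=1
P1.r0=1 P1.r1=2
P1.r0=2 P1.r1=1
P1.r0=2 P1.r1=2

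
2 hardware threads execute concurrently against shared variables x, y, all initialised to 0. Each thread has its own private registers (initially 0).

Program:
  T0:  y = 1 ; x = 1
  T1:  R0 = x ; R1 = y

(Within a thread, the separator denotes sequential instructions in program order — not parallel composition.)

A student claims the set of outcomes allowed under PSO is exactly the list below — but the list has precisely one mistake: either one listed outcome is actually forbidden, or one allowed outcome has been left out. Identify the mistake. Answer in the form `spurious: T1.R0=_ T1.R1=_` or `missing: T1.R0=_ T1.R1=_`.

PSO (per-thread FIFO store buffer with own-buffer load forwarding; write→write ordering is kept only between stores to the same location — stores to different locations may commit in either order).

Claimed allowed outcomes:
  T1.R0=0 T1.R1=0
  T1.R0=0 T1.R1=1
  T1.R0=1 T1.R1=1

outcome vector order: (T1.R0,T1.R1)
PSO (4): (0,0) (0,1) (1,0) (1,1)
PSO∖claimed = {(1,0)}

missing: T1.R0=1 T1.R1=0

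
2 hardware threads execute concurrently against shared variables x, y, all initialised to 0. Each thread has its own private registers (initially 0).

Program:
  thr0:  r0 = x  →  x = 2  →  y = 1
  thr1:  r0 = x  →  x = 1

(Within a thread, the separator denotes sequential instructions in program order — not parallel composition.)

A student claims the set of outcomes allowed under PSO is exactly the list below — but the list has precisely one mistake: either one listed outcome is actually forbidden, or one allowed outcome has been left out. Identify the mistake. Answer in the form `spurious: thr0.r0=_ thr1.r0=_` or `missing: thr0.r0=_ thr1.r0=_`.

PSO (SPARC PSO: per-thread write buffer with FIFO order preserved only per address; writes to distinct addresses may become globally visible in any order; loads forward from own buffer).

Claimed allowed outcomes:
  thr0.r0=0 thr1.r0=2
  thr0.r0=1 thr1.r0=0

missing: thr0.r0=0 thr1.r0=0

outcome vector order: (thr0.r0,thr1.r0)
PSO: 3 outcomes — {0/0, 0/2, 1/0}
PSO∖claimed = {0/0}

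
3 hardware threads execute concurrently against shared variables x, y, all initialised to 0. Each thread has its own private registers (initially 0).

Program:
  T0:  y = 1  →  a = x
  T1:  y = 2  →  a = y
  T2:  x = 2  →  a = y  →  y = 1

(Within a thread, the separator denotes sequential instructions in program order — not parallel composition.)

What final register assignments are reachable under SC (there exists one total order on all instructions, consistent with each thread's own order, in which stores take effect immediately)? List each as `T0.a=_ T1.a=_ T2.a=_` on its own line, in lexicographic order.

outcome vector order: (T0.a,T1.a,T2.a)
|SC outcomes| = 10

T0.a=0 T1.a=1 T2.a=1
T0.a=0 T1.a=1 T2.a=2
T0.a=0 T1.a=2 T2.a=1
T0.a=0 T1.a=2 T2.a=2
T0.a=2 T1.a=1 T2.a=0
T0.a=2 T1.a=1 T2.a=1
T0.a=2 T1.a=1 T2.a=2
T0.a=2 T1.a=2 T2.a=0
T0.a=2 T1.a=2 T2.a=1
T0.a=2 T1.a=2 T2.a=2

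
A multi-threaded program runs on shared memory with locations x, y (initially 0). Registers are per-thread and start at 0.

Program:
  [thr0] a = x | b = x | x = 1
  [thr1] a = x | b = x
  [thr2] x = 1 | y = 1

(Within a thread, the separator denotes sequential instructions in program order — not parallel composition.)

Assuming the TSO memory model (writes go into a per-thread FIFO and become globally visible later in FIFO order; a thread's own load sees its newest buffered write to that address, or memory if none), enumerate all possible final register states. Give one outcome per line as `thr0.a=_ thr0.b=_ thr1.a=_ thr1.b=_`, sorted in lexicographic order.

outcome vector order: (thr0.a,thr0.b,thr1.a,thr1.b)
|TSO outcomes| = 9

thr0.a=0 thr0.b=0 thr1.a=0 thr1.b=0
thr0.a=0 thr0.b=0 thr1.a=0 thr1.b=1
thr0.a=0 thr0.b=0 thr1.a=1 thr1.b=1
thr0.a=0 thr0.b=1 thr1.a=0 thr1.b=0
thr0.a=0 thr0.b=1 thr1.a=0 thr1.b=1
thr0.a=0 thr0.b=1 thr1.a=1 thr1.b=1
thr0.a=1 thr0.b=1 thr1.a=0 thr1.b=0
thr0.a=1 thr0.b=1 thr1.a=0 thr1.b=1
thr0.a=1 thr0.b=1 thr1.a=1 thr1.b=1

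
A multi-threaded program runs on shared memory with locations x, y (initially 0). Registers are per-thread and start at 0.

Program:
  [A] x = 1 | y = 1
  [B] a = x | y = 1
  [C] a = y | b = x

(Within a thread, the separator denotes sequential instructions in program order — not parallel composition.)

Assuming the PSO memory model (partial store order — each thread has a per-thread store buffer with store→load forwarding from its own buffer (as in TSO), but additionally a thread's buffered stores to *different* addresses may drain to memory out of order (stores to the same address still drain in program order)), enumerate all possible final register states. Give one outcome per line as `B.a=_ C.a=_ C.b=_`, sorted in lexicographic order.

outcome vector order: (B.a,C.a,C.b)
|PSO outcomes| = 8

B.a=0 C.a=0 C.b=0
B.a=0 C.a=0 C.b=1
B.a=0 C.a=1 C.b=0
B.a=0 C.a=1 C.b=1
B.a=1 C.a=0 C.b=0
B.a=1 C.a=0 C.b=1
B.a=1 C.a=1 C.b=0
B.a=1 C.a=1 C.b=1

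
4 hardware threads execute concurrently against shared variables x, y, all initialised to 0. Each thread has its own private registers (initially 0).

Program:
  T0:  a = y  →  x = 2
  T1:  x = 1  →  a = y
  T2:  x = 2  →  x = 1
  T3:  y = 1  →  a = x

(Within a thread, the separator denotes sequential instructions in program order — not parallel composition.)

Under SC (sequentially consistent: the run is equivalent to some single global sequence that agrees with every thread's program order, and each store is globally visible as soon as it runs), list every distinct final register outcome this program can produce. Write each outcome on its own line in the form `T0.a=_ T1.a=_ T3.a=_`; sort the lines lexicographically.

T0.a=0 T1.a=0 T3.a=1
T0.a=0 T1.a=0 T3.a=2
T0.a=0 T1.a=1 T3.a=0
T0.a=0 T1.a=1 T3.a=1
T0.a=0 T1.a=1 T3.a=2
T0.a=1 T1.a=0 T3.a=1
T0.a=1 T1.a=0 T3.a=2
T0.a=1 T1.a=1 T3.a=0
T0.a=1 T1.a=1 T3.a=1
T0.a=1 T1.a=1 T3.a=2

outcome vector order: (T0.a,T1.a,T3.a)
|SC outcomes| = 10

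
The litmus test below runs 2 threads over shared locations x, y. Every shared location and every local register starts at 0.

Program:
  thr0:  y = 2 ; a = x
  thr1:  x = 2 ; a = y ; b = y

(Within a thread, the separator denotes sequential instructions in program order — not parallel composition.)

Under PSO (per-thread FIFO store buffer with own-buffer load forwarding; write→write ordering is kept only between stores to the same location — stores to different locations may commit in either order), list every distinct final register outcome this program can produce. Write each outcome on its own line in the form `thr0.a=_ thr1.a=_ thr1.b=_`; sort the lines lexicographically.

outcome vector order: (thr0.a,thr1.a,thr1.b)
|PSO outcomes| = 6

thr0.a=0 thr1.a=0 thr1.b=0
thr0.a=0 thr1.a=0 thr1.b=2
thr0.a=0 thr1.a=2 thr1.b=2
thr0.a=2 thr1.a=0 thr1.b=0
thr0.a=2 thr1.a=0 thr1.b=2
thr0.a=2 thr1.a=2 thr1.b=2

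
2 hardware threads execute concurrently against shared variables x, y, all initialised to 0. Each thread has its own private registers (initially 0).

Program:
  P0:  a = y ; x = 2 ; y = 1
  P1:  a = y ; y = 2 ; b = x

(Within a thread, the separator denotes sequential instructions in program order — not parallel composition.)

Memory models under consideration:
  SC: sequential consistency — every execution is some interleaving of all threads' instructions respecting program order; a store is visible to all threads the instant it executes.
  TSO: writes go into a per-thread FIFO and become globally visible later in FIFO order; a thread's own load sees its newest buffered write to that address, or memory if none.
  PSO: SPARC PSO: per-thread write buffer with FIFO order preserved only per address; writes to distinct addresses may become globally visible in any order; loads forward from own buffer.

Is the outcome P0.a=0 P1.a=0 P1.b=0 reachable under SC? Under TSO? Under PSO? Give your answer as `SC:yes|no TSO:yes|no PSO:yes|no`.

SC:yes TSO:yes PSO:yes

outcome vector order: (P0.a,P1.a,P1.b)
SC (5): <0 0 0> <0 0 2> <0 1 2> <2 0 0> <2 0 2>
TSO (5): <0 0 0> <0 0 2> <0 1 2> <2 0 0> <2 0 2>
PSO (6): <0 0 0> <0 0 2> <0 1 0> <0 1 2> <2 0 0> <2 0 2>
target <0 0 0> ∈ {SC,TSO,PSO}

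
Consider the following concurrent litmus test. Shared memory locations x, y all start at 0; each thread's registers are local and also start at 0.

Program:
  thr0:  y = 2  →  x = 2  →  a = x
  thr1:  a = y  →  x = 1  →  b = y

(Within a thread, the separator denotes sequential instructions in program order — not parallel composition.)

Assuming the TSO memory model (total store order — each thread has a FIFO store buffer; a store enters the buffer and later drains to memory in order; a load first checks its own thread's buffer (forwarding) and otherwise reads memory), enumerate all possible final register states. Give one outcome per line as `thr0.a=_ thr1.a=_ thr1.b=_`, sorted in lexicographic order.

thr0.a=1 thr1.a=0 thr1.b=0
thr0.a=1 thr1.a=0 thr1.b=2
thr0.a=1 thr1.a=2 thr1.b=2
thr0.a=2 thr1.a=0 thr1.b=0
thr0.a=2 thr1.a=0 thr1.b=2
thr0.a=2 thr1.a=2 thr1.b=2

outcome vector order: (thr0.a,thr1.a,thr1.b)
|TSO outcomes| = 6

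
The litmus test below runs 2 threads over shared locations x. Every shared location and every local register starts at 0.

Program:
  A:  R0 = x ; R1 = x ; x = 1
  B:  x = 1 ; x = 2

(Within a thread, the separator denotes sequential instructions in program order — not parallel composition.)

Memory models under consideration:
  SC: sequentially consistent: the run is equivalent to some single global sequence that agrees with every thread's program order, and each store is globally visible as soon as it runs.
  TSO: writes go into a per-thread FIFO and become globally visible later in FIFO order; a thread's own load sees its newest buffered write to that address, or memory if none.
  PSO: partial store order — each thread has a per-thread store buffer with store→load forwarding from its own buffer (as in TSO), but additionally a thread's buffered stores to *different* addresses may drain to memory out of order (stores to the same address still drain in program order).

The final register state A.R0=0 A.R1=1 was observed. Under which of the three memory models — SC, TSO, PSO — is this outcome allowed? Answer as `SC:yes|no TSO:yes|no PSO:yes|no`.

outcome vector order: (A.R0,A.R1)
SC (6): (0,0); (0,1); (0,2); (1,1); (1,2); (2,2)
TSO (6): (0,0); (0,1); (0,2); (1,1); (1,2); (2,2)
PSO (6): (0,0); (0,1); (0,2); (1,1); (1,2); (2,2)
target (0,1) ∈ {SC,TSO,PSO}

SC:yes TSO:yes PSO:yes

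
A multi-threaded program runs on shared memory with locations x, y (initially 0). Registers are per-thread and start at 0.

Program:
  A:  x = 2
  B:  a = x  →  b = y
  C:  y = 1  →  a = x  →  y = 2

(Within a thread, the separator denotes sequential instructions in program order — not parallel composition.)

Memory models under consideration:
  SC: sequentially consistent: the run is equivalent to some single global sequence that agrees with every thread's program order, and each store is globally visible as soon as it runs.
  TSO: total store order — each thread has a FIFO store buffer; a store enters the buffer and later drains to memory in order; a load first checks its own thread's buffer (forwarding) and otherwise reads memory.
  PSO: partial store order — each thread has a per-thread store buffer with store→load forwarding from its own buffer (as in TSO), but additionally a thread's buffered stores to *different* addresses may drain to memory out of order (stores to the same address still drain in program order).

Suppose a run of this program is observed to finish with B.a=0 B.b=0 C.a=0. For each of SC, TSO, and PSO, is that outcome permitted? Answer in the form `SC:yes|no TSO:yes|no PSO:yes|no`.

outcome vector order: (B.a,B.b,C.a)
SC (11): <0 0 0> <0 0 2> <0 1 0> <0 1 2> <0 2 0> <0 2 2> <2 0 2> <2 1 0> <2 1 2> <2 2 0> <2 2 2>
TSO (12): <0 0 0> <0 0 2> <0 1 0> <0 1 2> <0 2 0> <0 2 2> <2 0 0> <2 0 2> <2 1 0> <2 1 2> <2 2 0> <2 2 2>
PSO (12): <0 0 0> <0 0 2> <0 1 0> <0 1 2> <0 2 0> <0 2 2> <2 0 0> <2 0 2> <2 1 0> <2 1 2> <2 2 0> <2 2 2>
target <0 0 0> ∈ {SC,TSO,PSO}

SC:yes TSO:yes PSO:yes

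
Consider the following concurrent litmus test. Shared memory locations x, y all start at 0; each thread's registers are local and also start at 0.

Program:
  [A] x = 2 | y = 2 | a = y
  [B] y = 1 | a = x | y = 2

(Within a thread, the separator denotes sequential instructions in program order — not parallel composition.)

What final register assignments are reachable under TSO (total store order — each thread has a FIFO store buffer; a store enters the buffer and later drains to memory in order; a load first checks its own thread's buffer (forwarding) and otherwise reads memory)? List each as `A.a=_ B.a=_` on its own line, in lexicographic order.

A.a=1 B.a=0
A.a=1 B.a=2
A.a=2 B.a=0
A.a=2 B.a=2

outcome vector order: (A.a,B.a)
|TSO outcomes| = 4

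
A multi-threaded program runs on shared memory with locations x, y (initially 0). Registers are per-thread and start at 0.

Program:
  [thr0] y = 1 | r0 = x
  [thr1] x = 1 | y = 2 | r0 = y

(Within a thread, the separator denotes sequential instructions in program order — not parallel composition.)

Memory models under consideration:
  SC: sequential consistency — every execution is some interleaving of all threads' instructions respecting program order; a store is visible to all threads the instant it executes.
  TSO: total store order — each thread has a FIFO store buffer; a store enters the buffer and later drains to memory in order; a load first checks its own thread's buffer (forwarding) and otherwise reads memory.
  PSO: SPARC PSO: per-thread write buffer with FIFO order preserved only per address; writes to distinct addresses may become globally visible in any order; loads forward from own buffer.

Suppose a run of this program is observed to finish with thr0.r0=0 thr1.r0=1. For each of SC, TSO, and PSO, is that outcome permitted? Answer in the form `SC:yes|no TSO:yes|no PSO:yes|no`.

SC:no TSO:yes PSO:yes

outcome vector order: (thr0.r0,thr1.r0)
[SC] allowed = {02, 11, 12}
[TSO] allowed = {01, 02, 11, 12}
[PSO] allowed = {01, 02, 11, 12}
target 01 ∈ {TSO,PSO}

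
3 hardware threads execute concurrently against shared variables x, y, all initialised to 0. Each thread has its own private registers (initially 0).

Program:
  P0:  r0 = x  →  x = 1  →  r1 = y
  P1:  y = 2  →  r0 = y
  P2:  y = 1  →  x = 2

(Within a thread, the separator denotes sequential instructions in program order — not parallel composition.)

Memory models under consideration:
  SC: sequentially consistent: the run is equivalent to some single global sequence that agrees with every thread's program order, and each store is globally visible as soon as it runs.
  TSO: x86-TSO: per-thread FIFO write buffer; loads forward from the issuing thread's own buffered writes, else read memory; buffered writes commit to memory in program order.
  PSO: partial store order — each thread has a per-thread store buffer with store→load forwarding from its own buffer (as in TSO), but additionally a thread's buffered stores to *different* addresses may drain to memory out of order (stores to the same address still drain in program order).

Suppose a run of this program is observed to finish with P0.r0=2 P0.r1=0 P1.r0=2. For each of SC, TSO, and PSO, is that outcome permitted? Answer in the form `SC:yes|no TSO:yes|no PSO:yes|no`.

SC:no TSO:no PSO:yes

outcome vector order: (P0.r0,P0.r1,P1.r0)
SC: 9 outcomes — {(0,0,1); (0,0,2); (0,1,1); (0,1,2); (0,2,1); (0,2,2); (2,1,1); (2,1,2); (2,2,2)}
TSO: 9 outcomes — {(0,0,1); (0,0,2); (0,1,1); (0,1,2); (0,2,1); (0,2,2); (2,1,1); (2,1,2); (2,2,2)}
PSO: 12 outcomes — {(0,0,1); (0,0,2); (0,1,1); (0,1,2); (0,2,1); (0,2,2); (2,0,1); (2,0,2); (2,1,1); (2,1,2); (2,2,1); (2,2,2)}
target (2,0,2) ∈ {PSO}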